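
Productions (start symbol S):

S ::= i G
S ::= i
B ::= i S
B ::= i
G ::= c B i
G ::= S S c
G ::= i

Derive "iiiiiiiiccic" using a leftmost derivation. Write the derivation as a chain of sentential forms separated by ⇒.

S ⇒ iG   [S ::= i G]
iG ⇒ iSSc   [G ::= S S c]
iSSc ⇒ iiGSc   [S ::= i G]
iiGSc ⇒ iiSScSc   [G ::= S S c]
iiSScSc ⇒ iiiScSc   [S ::= i]
iiiScSc ⇒ iiiiGcSc   [S ::= i G]
iiiiGcSc ⇒ iiiiSSccSc   [G ::= S S c]
iiiiSSccSc ⇒ iiiiiGSccSc   [S ::= i G]
iiiiiGSccSc ⇒ iiiiiiSccSc   [G ::= i]
iiiiiiSccSc ⇒ iiiiiiiGccSc   [S ::= i G]
iiiiiiiGccSc ⇒ iiiiiiiiccSc   [G ::= i]
iiiiiiiiccSc ⇒ iiiiiiiiccic   [S ::= i]

S ⇒ iG ⇒ iSSc ⇒ iiGSc ⇒ iiSScSc ⇒ iiiScSc ⇒ iiiiGcSc ⇒ iiiiSSccSc ⇒ iiiiiGSccSc ⇒ iiiiiiSccSc ⇒ iiiiiiiGccSc ⇒ iiiiiiiiccSc ⇒ iiiiiiiiccic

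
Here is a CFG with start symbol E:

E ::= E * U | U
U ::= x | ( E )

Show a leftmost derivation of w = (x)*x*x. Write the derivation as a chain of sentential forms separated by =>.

E => E*U => E*U*U => U*U*U => (E)*U*U => (U)*U*U => (x)*U*U => (x)*x*U => (x)*x*x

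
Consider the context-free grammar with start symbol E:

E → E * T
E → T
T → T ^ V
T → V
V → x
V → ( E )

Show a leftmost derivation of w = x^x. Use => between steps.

E => T => T^V => V^V => x^V => x^x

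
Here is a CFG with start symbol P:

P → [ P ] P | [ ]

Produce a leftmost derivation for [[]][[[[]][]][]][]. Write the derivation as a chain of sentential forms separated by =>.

P => [P]P => [[]]P => [[]][P]P => [[]][[P]P]P => [[]][[[P]P]P]P => [[]][[[[]]P]P]P => [[]][[[[]][]]P]P => [[]][[[[]][]][]]P => [[]][[[[]][]][]][]

P => [P]P   [P → [ P ] P]
[P]P => [[]]P   [P → [ ]]
[[]]P => [[]][P]P   [P → [ P ] P]
[[]][P]P => [[]][[P]P]P   [P → [ P ] P]
[[]][[P]P]P => [[]][[[P]P]P]P   [P → [ P ] P]
[[]][[[P]P]P]P => [[]][[[[]]P]P]P   [P → [ ]]
[[]][[[[]]P]P]P => [[]][[[[]][]]P]P   [P → [ ]]
[[]][[[[]][]]P]P => [[]][[[[]][]][]]P   [P → [ ]]
[[]][[[[]][]][]]P => [[]][[[[]][]][]][]   [P → [ ]]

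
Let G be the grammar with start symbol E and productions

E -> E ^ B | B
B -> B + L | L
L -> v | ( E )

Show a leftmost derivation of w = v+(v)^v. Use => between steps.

E=>E^B=>B^B=>B+L^B=>L+L^B=>v+L^B=>v+(E)^B=>v+(B)^B=>v+(L)^B=>v+(v)^B=>v+(v)^L=>v+(v)^v

E => E^B   [E -> E ^ B]
E^B => B^B   [E -> B]
B^B => B+L^B   [B -> B + L]
B+L^B => L+L^B   [B -> L]
L+L^B => v+L^B   [L -> v]
v+L^B => v+(E)^B   [L -> ( E )]
v+(E)^B => v+(B)^B   [E -> B]
v+(B)^B => v+(L)^B   [B -> L]
v+(L)^B => v+(v)^B   [L -> v]
v+(v)^B => v+(v)^L   [B -> L]
v+(v)^L => v+(v)^v   [L -> v]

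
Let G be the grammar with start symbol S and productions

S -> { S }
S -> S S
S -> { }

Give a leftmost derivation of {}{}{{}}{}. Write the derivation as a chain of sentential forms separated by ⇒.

S⇒SS⇒{}S⇒{}SS⇒{}SSS⇒{}{}SS⇒{}{}{S}S⇒{}{}{{}}S⇒{}{}{{}}{}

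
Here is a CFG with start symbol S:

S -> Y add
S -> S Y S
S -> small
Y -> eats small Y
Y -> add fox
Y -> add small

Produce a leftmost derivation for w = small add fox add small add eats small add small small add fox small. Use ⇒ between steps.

S ⇒ S Y S ⇒ S Y S Y S ⇒ S Y S Y S Y S ⇒ small Y S Y S Y S ⇒ small add fox S Y S Y S ⇒ small add fox Y add Y S Y S ⇒ small add fox add small add Y S Y S ⇒ small add fox add small add eats small Y S Y S ⇒ small add fox add small add eats small add small S Y S ⇒ small add fox add small add eats small add small small Y S ⇒ small add fox add small add eats small add small small add fox S ⇒ small add fox add small add eats small add small small add fox small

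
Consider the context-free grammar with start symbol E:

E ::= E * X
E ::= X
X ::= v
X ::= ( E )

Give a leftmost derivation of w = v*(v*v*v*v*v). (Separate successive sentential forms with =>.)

E => E*X => X*X => v*X => v*(E) => v*(E*X) => v*(E*X*X) => v*(E*X*X*X) => v*(E*X*X*X*X) => v*(X*X*X*X*X) => v*(v*X*X*X*X) => v*(v*v*X*X*X) => v*(v*v*v*X*X) => v*(v*v*v*v*X) => v*(v*v*v*v*v)

E => E*X   [E ::= E * X]
E*X => X*X   [E ::= X]
X*X => v*X   [X ::= v]
v*X => v*(E)   [X ::= ( E )]
v*(E) => v*(E*X)   [E ::= E * X]
v*(E*X) => v*(E*X*X)   [E ::= E * X]
v*(E*X*X) => v*(E*X*X*X)   [E ::= E * X]
v*(E*X*X*X) => v*(E*X*X*X*X)   [E ::= E * X]
v*(E*X*X*X*X) => v*(X*X*X*X*X)   [E ::= X]
v*(X*X*X*X*X) => v*(v*X*X*X*X)   [X ::= v]
v*(v*X*X*X*X) => v*(v*v*X*X*X)   [X ::= v]
v*(v*v*X*X*X) => v*(v*v*v*X*X)   [X ::= v]
v*(v*v*v*X*X) => v*(v*v*v*v*X)   [X ::= v]
v*(v*v*v*v*X) => v*(v*v*v*v*v)   [X ::= v]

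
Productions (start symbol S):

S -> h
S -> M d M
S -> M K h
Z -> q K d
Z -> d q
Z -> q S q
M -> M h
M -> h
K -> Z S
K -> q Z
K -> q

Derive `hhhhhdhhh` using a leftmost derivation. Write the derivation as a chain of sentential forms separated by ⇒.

S ⇒ MdM ⇒ MhdM ⇒ MhhdM ⇒ MhhhdM ⇒ MhhhhdM ⇒ hhhhhdM ⇒ hhhhhdMh ⇒ hhhhhdMhh ⇒ hhhhhdhhh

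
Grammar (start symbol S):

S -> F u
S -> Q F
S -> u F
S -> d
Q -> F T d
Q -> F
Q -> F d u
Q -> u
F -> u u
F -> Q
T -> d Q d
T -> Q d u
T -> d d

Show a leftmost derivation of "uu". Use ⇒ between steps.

S ⇒ uF ⇒ uQ ⇒ uu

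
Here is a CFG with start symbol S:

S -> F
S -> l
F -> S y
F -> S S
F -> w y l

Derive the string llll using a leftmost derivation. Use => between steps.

S => F   [S -> F]
F => SS   [F -> S S]
SS => FS   [S -> F]
FS => SSS   [F -> S S]
SSS => FSS   [S -> F]
FSS => SSSS   [F -> S S]
SSSS => lSSS   [S -> l]
lSSS => llSS   [S -> l]
llSS => lllS   [S -> l]
lllS => llll   [S -> l]

S => F => SS => FS => SSS => FSS => SSSS => lSSS => llSS => lllS => llll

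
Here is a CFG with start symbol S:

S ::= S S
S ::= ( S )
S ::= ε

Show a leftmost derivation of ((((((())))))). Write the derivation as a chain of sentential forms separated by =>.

S=>(S)=>((S))=>(((S)))=>((((S))))=>((((SS))))=>((((SSS))))=>(((((S)SS))))=>(((((SS)SS))))=>((((((S)S)SS))))=>(((((((S))S)SS))))=>((((((())S)SS))))=>((((((()))SS))))=>((((((()))S))))=>((((((()))))))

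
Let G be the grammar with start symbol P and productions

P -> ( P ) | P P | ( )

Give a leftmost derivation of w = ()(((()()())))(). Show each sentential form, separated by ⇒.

P ⇒ PP   [P -> P P]
PP ⇒ ()P   [P -> ( )]
()P ⇒ ()PP   [P -> P P]
()PP ⇒ ()(P)P   [P -> ( P )]
()(P)P ⇒ ()((P))P   [P -> ( P )]
()((P))P ⇒ ()(((P)))P   [P -> ( P )]
()(((P)))P ⇒ ()(((PP)))P   [P -> P P]
()(((PP)))P ⇒ ()(((()P)))P   [P -> ( )]
()(((()P)))P ⇒ ()(((()PP)))P   [P -> P P]
()(((()PP)))P ⇒ ()(((()()P)))P   [P -> ( )]
()(((()()P)))P ⇒ ()(((()()())))P   [P -> ( )]
()(((()()())))P ⇒ ()(((()()())))()   [P -> ( )]

P ⇒ PP ⇒ ()P ⇒ ()PP ⇒ ()(P)P ⇒ ()((P))P ⇒ ()(((P)))P ⇒ ()(((PP)))P ⇒ ()(((()P)))P ⇒ ()(((()PP)))P ⇒ ()(((()()P)))P ⇒ ()(((()()())))P ⇒ ()(((()()())))()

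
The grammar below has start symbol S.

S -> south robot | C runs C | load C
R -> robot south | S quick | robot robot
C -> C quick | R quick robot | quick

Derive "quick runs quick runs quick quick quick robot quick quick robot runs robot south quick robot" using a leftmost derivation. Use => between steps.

S => C runs C => R quick robot runs C => S quick quick robot runs C => C runs C quick quick robot runs C => quick runs C quick quick robot runs C => quick runs R quick robot quick quick robot runs C => quick runs S quick quick robot quick quick robot runs C => quick runs C runs C quick quick robot quick quick robot runs C => quick runs quick runs C quick quick robot quick quick robot runs C => quick runs quick runs quick quick quick robot quick quick robot runs C => quick runs quick runs quick quick quick robot quick quick robot runs R quick robot => quick runs quick runs quick quick quick robot quick quick robot runs robot south quick robot

S => C runs C   [S -> C runs C]
C runs C => R quick robot runs C   [C -> R quick robot]
R quick robot runs C => S quick quick robot runs C   [R -> S quick]
S quick quick robot runs C => C runs C quick quick robot runs C   [S -> C runs C]
C runs C quick quick robot runs C => quick runs C quick quick robot runs C   [C -> quick]
quick runs C quick quick robot runs C => quick runs R quick robot quick quick robot runs C   [C -> R quick robot]
quick runs R quick robot quick quick robot runs C => quick runs S quick quick robot quick quick robot runs C   [R -> S quick]
quick runs S quick quick robot quick quick robot runs C => quick runs C runs C quick quick robot quick quick robot runs C   [S -> C runs C]
quick runs C runs C quick quick robot quick quick robot runs C => quick runs quick runs C quick quick robot quick quick robot runs C   [C -> quick]
quick runs quick runs C quick quick robot quick quick robot runs C => quick runs quick runs quick quick quick robot quick quick robot runs C   [C -> quick]
quick runs quick runs quick quick quick robot quick quick robot runs C => quick runs quick runs quick quick quick robot quick quick robot runs R quick robot   [C -> R quick robot]
quick runs quick runs quick quick quick robot quick quick robot runs R quick robot => quick runs quick runs quick quick quick robot quick quick robot runs robot south quick robot   [R -> robot south]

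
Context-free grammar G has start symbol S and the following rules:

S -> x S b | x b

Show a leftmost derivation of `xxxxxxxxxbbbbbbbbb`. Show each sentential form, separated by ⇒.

S ⇒ xSb ⇒ xxSbb ⇒ xxxSbbb ⇒ xxxxSbbbb ⇒ xxxxxSbbbbb ⇒ xxxxxxSbbbbbb ⇒ xxxxxxxSbbbbbbb ⇒ xxxxxxxxSbbbbbbbb ⇒ xxxxxxxxxbbbbbbbbb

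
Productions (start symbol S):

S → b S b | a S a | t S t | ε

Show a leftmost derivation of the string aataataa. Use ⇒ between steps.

S ⇒ aSa   [S → a S a]
aSa ⇒ aaSaa   [S → a S a]
aaSaa ⇒ aatStaa   [S → t S t]
aatStaa ⇒ aataSataa   [S → a S a]
aataSataa ⇒ aataataa   [S → ε]

S⇒aSa⇒aaSaa⇒aatStaa⇒aataSataa⇒aataataa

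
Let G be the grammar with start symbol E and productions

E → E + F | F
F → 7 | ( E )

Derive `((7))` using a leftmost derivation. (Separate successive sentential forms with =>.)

E => F   [E → F]
F => (E)   [F → ( E )]
(E) => (F)   [E → F]
(F) => ((E))   [F → ( E )]
((E)) => ((F))   [E → F]
((F)) => ((7))   [F → 7]

E => F => (E) => (F) => ((E)) => ((F)) => ((7))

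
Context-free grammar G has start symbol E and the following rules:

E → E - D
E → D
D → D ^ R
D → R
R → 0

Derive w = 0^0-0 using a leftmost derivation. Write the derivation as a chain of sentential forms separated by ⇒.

E⇒E-D⇒D-D⇒D^R-D⇒R^R-D⇒0^R-D⇒0^0-D⇒0^0-R⇒0^0-0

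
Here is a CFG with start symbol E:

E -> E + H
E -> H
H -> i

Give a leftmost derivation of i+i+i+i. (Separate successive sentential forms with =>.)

E => E+H   [E -> E + H]
E+H => E+H+H   [E -> E + H]
E+H+H => E+H+H+H   [E -> E + H]
E+H+H+H => H+H+H+H   [E -> H]
H+H+H+H => i+H+H+H   [H -> i]
i+H+H+H => i+i+H+H   [H -> i]
i+i+H+H => i+i+i+H   [H -> i]
i+i+i+H => i+i+i+i   [H -> i]

E => E+H => E+H+H => E+H+H+H => H+H+H+H => i+H+H+H => i+i+H+H => i+i+i+H => i+i+i+i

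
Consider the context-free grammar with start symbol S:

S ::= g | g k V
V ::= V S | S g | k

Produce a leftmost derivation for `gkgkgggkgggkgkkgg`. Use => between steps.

S=>gkV=>gkSg=>gkgkVg=>gkgkVSg=>gkgkVSSg=>gkgkSgSSg=>gkgkggSSg=>gkgkgggkVSg=>gkgkgggkSgSg=>gkgkgggkggSg=>gkgkgggkgggkVg=>gkgkgggkgggkSgg=>gkgkgggkgggkgkVgg=>gkgkgggkgggkgkkgg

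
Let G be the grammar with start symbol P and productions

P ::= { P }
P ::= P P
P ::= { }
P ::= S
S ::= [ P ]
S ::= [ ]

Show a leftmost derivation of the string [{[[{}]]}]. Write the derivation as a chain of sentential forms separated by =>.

P=>S=>[P]=>[{P}]=>[{S}]=>[{[P]}]=>[{[S]}]=>[{[[P]]}]=>[{[[{}]]}]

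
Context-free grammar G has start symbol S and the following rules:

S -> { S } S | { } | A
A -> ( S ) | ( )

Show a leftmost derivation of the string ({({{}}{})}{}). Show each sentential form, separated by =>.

S=>A=>(S)=>({S}S)=>({A}S)=>({(S)}S)=>({({S}S)}S)=>({({{}}S)}S)=>({({{}}{})}S)=>({({{}}{})}{})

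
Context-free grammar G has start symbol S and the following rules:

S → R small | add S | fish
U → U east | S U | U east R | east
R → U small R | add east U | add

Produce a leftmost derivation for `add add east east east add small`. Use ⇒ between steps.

S ⇒ add S   [S → add S]
add S ⇒ add R small   [S → R small]
add R small ⇒ add add east U small   [R → add east U]
add add east U small ⇒ add add east U east R small   [U → U east R]
add add east U east R small ⇒ add add east east east R small   [U → east]
add add east east east R small ⇒ add add east east east add small   [R → add]

S ⇒ add S ⇒ add R small ⇒ add add east U small ⇒ add add east U east R small ⇒ add add east east east R small ⇒ add add east east east add small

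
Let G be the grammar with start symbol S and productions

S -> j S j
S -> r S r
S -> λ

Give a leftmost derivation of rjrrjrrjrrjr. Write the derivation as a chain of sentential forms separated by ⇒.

S ⇒ rSr ⇒ rjSjr ⇒ rjrSrjr ⇒ rjrrSrrjr ⇒ rjrrjSjrrjr ⇒ rjrrjrSrjrrjr ⇒ rjrrjrrjrrjr

S ⇒ rSr   [S -> r S r]
rSr ⇒ rjSjr   [S -> j S j]
rjSjr ⇒ rjrSrjr   [S -> r S r]
rjrSrjr ⇒ rjrrSrrjr   [S -> r S r]
rjrrSrrjr ⇒ rjrrjSjrrjr   [S -> j S j]
rjrrjSjrrjr ⇒ rjrrjrSrjrrjr   [S -> r S r]
rjrrjrSrjrrjr ⇒ rjrrjrrjrrjr   [S -> λ]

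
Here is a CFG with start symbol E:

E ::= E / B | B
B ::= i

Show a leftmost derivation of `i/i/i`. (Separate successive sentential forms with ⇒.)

E ⇒ E/B ⇒ E/B/B ⇒ B/B/B ⇒ i/B/B ⇒ i/i/B ⇒ i/i/i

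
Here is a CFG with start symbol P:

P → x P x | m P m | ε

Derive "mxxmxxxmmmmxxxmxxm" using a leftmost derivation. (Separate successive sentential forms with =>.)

P => mPm => mxPxm => mxxPxxm => mxxmPmxxm => mxxmxPxmxxm => mxxmxxPxxmxxm => mxxmxxxPxxxmxxm => mxxmxxxmPmxxxmxxm => mxxmxxxmmPmmxxxmxxm => mxxmxxxmmmmxxxmxxm

P => mPm   [P → m P m]
mPm => mxPxm   [P → x P x]
mxPxm => mxxPxxm   [P → x P x]
mxxPxxm => mxxmPmxxm   [P → m P m]
mxxmPmxxm => mxxmxPxmxxm   [P → x P x]
mxxmxPxmxxm => mxxmxxPxxmxxm   [P → x P x]
mxxmxxPxxmxxm => mxxmxxxPxxxmxxm   [P → x P x]
mxxmxxxPxxxmxxm => mxxmxxxmPmxxxmxxm   [P → m P m]
mxxmxxxmPmxxxmxxm => mxxmxxxmmPmmxxxmxxm   [P → m P m]
mxxmxxxmmPmmxxxmxxm => mxxmxxxmmmmxxxmxxm   [P → ε]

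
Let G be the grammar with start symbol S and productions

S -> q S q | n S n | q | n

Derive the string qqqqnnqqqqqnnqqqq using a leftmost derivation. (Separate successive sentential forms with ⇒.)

S⇒qSq⇒qqSqq⇒qqqSqqq⇒qqqqSqqqq⇒qqqqnSnqqqq⇒qqqqnnSnnqqqq⇒qqqqnnqSqnnqqqq⇒qqqqnnqqSqqnnqqqq⇒qqqqnnqqqqqnnqqqq

S ⇒ qSq   [S -> q S q]
qSq ⇒ qqSqq   [S -> q S q]
qqSqq ⇒ qqqSqqq   [S -> q S q]
qqqSqqq ⇒ qqqqSqqqq   [S -> q S q]
qqqqSqqqq ⇒ qqqqnSnqqqq   [S -> n S n]
qqqqnSnqqqq ⇒ qqqqnnSnnqqqq   [S -> n S n]
qqqqnnSnnqqqq ⇒ qqqqnnqSqnnqqqq   [S -> q S q]
qqqqnnqSqnnqqqq ⇒ qqqqnnqqSqqnnqqqq   [S -> q S q]
qqqqnnqqSqqnnqqqq ⇒ qqqqnnqqqqqnnqqqq   [S -> q]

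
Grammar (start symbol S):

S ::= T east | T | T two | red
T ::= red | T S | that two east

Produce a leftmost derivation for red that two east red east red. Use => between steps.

S => T   [S ::= T]
T => T S   [T ::= T S]
T S => T S S   [T ::= T S]
T S S => red S S   [T ::= red]
red S S => red T S   [S ::= T]
red T S => red T S S   [T ::= T S]
red T S S => red that two east S S   [T ::= that two east]
red that two east S S => red that two east T east S   [S ::= T east]
red that two east T east S => red that two east red east S   [T ::= red]
red that two east red east S => red that two east red east red   [S ::= red]

S => T => T S => T S S => red S S => red T S => red T S S => red that two east S S => red that two east T east S => red that two east red east S => red that two east red east red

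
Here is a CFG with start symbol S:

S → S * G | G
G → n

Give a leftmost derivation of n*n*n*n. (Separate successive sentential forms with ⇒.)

S ⇒ S*G ⇒ S*G*G ⇒ S*G*G*G ⇒ G*G*G*G ⇒ n*G*G*G ⇒ n*n*G*G ⇒ n*n*n*G ⇒ n*n*n*n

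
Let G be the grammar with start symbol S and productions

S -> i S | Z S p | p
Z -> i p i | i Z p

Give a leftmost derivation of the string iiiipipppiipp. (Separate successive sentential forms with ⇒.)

S ⇒ ZSp ⇒ iZpSp ⇒ iiZppSp ⇒ iiiZpppSp ⇒ iiiipipppSp ⇒ iiiipipppiSp ⇒ iiiipipppiiSp ⇒ iiiipipppiipp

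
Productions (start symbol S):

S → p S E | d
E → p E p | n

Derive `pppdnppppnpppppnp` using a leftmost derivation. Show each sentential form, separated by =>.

S=>pSE=>ppSEE=>pppSEEE=>pppdEEE=>pppdnEE=>pppdnpEpE=>pppdnppEppE=>pppdnpppEpppE=>pppdnppppEppppE=>pppdnppppnppppE=>pppdnppppnpppppEp=>pppdnppppnpppppnp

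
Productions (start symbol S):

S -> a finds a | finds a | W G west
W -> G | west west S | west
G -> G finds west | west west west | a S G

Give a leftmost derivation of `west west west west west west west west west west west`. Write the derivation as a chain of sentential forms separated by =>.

S => W G west => west west S G west => west west W G west G west => west west west G west G west => west west west west west west west G west => west west west west west west west west west west west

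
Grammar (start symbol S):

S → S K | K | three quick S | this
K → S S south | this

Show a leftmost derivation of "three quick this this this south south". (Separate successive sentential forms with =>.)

S => K => S S south => three quick S S south => three quick this S south => three quick this K south => three quick this S S south south => three quick this this S south south => three quick this this this south south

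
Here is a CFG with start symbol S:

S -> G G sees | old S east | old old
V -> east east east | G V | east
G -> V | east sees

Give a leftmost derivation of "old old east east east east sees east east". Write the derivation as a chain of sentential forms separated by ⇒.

S ⇒ old S east ⇒ old old S east east ⇒ old old G G sees east east ⇒ old old V G sees east east ⇒ old old east east east G sees east east ⇒ old old east east east V sees east east ⇒ old old east east east east sees east east

S ⇒ old S east   [S -> old S east]
old S east ⇒ old old S east east   [S -> old S east]
old old S east east ⇒ old old G G sees east east   [S -> G G sees]
old old G G sees east east ⇒ old old V G sees east east   [G -> V]
old old V G sees east east ⇒ old old east east east G sees east east   [V -> east east east]
old old east east east G sees east east ⇒ old old east east east V sees east east   [G -> V]
old old east east east V sees east east ⇒ old old east east east east sees east east   [V -> east]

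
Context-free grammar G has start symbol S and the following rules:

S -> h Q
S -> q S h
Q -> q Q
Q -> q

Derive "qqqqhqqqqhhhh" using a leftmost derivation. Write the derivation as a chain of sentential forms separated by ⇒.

S ⇒ qSh   [S -> q S h]
qSh ⇒ qqShh   [S -> q S h]
qqShh ⇒ qqqShhh   [S -> q S h]
qqqShhh ⇒ qqqqShhhh   [S -> q S h]
qqqqShhhh ⇒ qqqqhQhhhh   [S -> h Q]
qqqqhQhhhh ⇒ qqqqhqQhhhh   [Q -> q Q]
qqqqhqQhhhh ⇒ qqqqhqqQhhhh   [Q -> q Q]
qqqqhqqQhhhh ⇒ qqqqhqqqQhhhh   [Q -> q Q]
qqqqhqqqQhhhh ⇒ qqqqhqqqqhhhh   [Q -> q]

S ⇒ qSh ⇒ qqShh ⇒ qqqShhh ⇒ qqqqShhhh ⇒ qqqqhQhhhh ⇒ qqqqhqQhhhh ⇒ qqqqhqqQhhhh ⇒ qqqqhqqqQhhhh ⇒ qqqqhqqqqhhhh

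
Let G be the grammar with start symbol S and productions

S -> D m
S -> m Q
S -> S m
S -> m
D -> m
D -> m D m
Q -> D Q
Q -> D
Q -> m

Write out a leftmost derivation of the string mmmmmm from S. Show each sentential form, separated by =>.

S => Sm => mQm => mDQm => mmQm => mmDm => mmmDmm => mmmmmm

S => Sm   [S -> S m]
Sm => mQm   [S -> m Q]
mQm => mDQm   [Q -> D Q]
mDQm => mmQm   [D -> m]
mmQm => mmDm   [Q -> D]
mmDm => mmmDmm   [D -> m D m]
mmmDmm => mmmmmm   [D -> m]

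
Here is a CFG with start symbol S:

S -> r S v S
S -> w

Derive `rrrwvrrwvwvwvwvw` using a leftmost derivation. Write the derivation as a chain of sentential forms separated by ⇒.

S ⇒ rSvS   [S -> r S v S]
rSvS ⇒ rrSvSvS   [S -> r S v S]
rrSvSvS ⇒ rrrSvSvSvS   [S -> r S v S]
rrrSvSvSvS ⇒ rrrwvSvSvS   [S -> w]
rrrwvSvSvS ⇒ rrrwvrSvSvSvS   [S -> r S v S]
rrrwvrSvSvSvS ⇒ rrrwvrrSvSvSvSvS   [S -> r S v S]
rrrwvrrSvSvSvSvS ⇒ rrrwvrrwvSvSvSvS   [S -> w]
rrrwvrrwvSvSvSvS ⇒ rrrwvrrwvwvSvSvS   [S -> w]
rrrwvrrwvwvSvSvS ⇒ rrrwvrrwvwvwvSvS   [S -> w]
rrrwvrrwvwvwvSvS ⇒ rrrwvrrwvwvwvwvS   [S -> w]
rrrwvrrwvwvwvwvS ⇒ rrrwvrrwvwvwvwvw   [S -> w]

S ⇒ rSvS ⇒ rrSvSvS ⇒ rrrSvSvSvS ⇒ rrrwvSvSvS ⇒ rrrwvrSvSvSvS ⇒ rrrwvrrSvSvSvSvS ⇒ rrrwvrrwvSvSvSvS ⇒ rrrwvrrwvwvSvSvS ⇒ rrrwvrrwvwvwvSvS ⇒ rrrwvrrwvwvwvwvS ⇒ rrrwvrrwvwvwvwvw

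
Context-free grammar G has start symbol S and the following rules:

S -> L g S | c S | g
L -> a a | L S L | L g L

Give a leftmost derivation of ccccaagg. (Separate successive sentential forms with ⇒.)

S ⇒ cS   [S -> c S]
cS ⇒ ccS   [S -> c S]
ccS ⇒ cccS   [S -> c S]
cccS ⇒ ccccS   [S -> c S]
ccccS ⇒ ccccLgS   [S -> L g S]
ccccLgS ⇒ ccccaagS   [L -> a a]
ccccaagS ⇒ ccccaagg   [S -> g]

S ⇒ cS ⇒ ccS ⇒ cccS ⇒ ccccS ⇒ ccccLgS ⇒ ccccaagS ⇒ ccccaagg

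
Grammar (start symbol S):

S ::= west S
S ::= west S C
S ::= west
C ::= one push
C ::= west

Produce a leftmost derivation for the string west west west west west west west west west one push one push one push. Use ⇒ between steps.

S ⇒ west S C ⇒ west west S C C ⇒ west west west S C C ⇒ west west west west S C C ⇒ west west west west west S C C C ⇒ west west west west west west S C C C ⇒ west west west west west west west S C C C C ⇒ west west west west west west west west C C C C ⇒ west west west west west west west west west C C C ⇒ west west west west west west west west west one push C C ⇒ west west west west west west west west west one push one push C ⇒ west west west west west west west west west one push one push one push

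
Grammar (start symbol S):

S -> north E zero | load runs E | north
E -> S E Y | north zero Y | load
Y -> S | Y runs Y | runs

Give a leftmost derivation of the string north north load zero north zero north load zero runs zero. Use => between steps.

S => north E zero => north S E Y zero => north north E zero E Y zero => north north load zero E Y zero => north north load zero north zero Y Y zero => north north load zero north zero S Y zero => north north load zero north zero north E zero Y zero => north north load zero north zero north load zero Y zero => north north load zero north zero north load zero runs zero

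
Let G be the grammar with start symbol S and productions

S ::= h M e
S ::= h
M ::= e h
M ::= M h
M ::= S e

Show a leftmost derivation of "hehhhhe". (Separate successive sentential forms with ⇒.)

S ⇒ hMe   [S ::= h M e]
hMe ⇒ hMhe   [M ::= M h]
hMhe ⇒ hMhhe   [M ::= M h]
hMhhe ⇒ hMhhhe   [M ::= M h]
hMhhhe ⇒ hehhhhe   [M ::= e h]

S ⇒ hMe ⇒ hMhe ⇒ hMhhe ⇒ hMhhhe ⇒ hehhhhe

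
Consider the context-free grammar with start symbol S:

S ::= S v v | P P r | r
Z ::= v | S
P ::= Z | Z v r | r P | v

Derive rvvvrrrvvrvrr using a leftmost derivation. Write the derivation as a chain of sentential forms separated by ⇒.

S ⇒ PPr ⇒ ZvrPr ⇒ SvrPr ⇒ SvvvrPr ⇒ rvvvrPr ⇒ rvvvrrPr ⇒ rvvvrrZvrr ⇒ rvvvrrSvrr ⇒ rvvvrrPPrvrr ⇒ rvvvrrrPPrvrr ⇒ rvvvrrrvPrvrr ⇒ rvvvrrrvvrvrr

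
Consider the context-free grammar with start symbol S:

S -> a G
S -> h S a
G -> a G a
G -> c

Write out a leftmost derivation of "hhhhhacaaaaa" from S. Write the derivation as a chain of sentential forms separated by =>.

S => hSa => hhSaa => hhhSaaa => hhhhSaaaa => hhhhhSaaaaa => hhhhhaGaaaaa => hhhhhacaaaaa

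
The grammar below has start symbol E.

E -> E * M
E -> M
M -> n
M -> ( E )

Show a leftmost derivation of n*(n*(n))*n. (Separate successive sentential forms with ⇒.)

E ⇒ E*M   [E -> E * M]
E*M ⇒ E*M*M   [E -> E * M]
E*M*M ⇒ M*M*M   [E -> M]
M*M*M ⇒ n*M*M   [M -> n]
n*M*M ⇒ n*(E)*M   [M -> ( E )]
n*(E)*M ⇒ n*(E*M)*M   [E -> E * M]
n*(E*M)*M ⇒ n*(M*M)*M   [E -> M]
n*(M*M)*M ⇒ n*(n*M)*M   [M -> n]
n*(n*M)*M ⇒ n*(n*(E))*M   [M -> ( E )]
n*(n*(E))*M ⇒ n*(n*(M))*M   [E -> M]
n*(n*(M))*M ⇒ n*(n*(n))*M   [M -> n]
n*(n*(n))*M ⇒ n*(n*(n))*n   [M -> n]

E ⇒ E*M ⇒ E*M*M ⇒ M*M*M ⇒ n*M*M ⇒ n*(E)*M ⇒ n*(E*M)*M ⇒ n*(M*M)*M ⇒ n*(n*M)*M ⇒ n*(n*(E))*M ⇒ n*(n*(M))*M ⇒ n*(n*(n))*M ⇒ n*(n*(n))*n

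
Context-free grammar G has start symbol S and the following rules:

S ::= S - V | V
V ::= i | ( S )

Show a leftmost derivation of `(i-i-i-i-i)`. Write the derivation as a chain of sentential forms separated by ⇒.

S ⇒ V ⇒ (S) ⇒ (S-V) ⇒ (S-V-V) ⇒ (S-V-V-V) ⇒ (S-V-V-V-V) ⇒ (V-V-V-V-V) ⇒ (i-V-V-V-V) ⇒ (i-i-V-V-V) ⇒ (i-i-i-V-V) ⇒ (i-i-i-i-V) ⇒ (i-i-i-i-i)

S ⇒ V   [S ::= V]
V ⇒ (S)   [V ::= ( S )]
(S) ⇒ (S-V)   [S ::= S - V]
(S-V) ⇒ (S-V-V)   [S ::= S - V]
(S-V-V) ⇒ (S-V-V-V)   [S ::= S - V]
(S-V-V-V) ⇒ (S-V-V-V-V)   [S ::= S - V]
(S-V-V-V-V) ⇒ (V-V-V-V-V)   [S ::= V]
(V-V-V-V-V) ⇒ (i-V-V-V-V)   [V ::= i]
(i-V-V-V-V) ⇒ (i-i-V-V-V)   [V ::= i]
(i-i-V-V-V) ⇒ (i-i-i-V-V)   [V ::= i]
(i-i-i-V-V) ⇒ (i-i-i-i-V)   [V ::= i]
(i-i-i-i-V) ⇒ (i-i-i-i-i)   [V ::= i]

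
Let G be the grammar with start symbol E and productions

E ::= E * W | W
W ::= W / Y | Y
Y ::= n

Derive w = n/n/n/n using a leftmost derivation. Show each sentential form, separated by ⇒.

E ⇒ W ⇒ W/Y ⇒ W/Y/Y ⇒ W/Y/Y/Y ⇒ Y/Y/Y/Y ⇒ n/Y/Y/Y ⇒ n/n/Y/Y ⇒ n/n/n/Y ⇒ n/n/n/n

E ⇒ W   [E ::= W]
W ⇒ W/Y   [W ::= W / Y]
W/Y ⇒ W/Y/Y   [W ::= W / Y]
W/Y/Y ⇒ W/Y/Y/Y   [W ::= W / Y]
W/Y/Y/Y ⇒ Y/Y/Y/Y   [W ::= Y]
Y/Y/Y/Y ⇒ n/Y/Y/Y   [Y ::= n]
n/Y/Y/Y ⇒ n/n/Y/Y   [Y ::= n]
n/n/Y/Y ⇒ n/n/n/Y   [Y ::= n]
n/n/n/Y ⇒ n/n/n/n   [Y ::= n]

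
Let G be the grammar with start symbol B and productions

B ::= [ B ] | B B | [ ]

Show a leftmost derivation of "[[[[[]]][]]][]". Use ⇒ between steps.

B ⇒ BB   [B ::= B B]
BB ⇒ [B]B   [B ::= [ B ]]
[B]B ⇒ [[B]]B   [B ::= [ B ]]
[[B]]B ⇒ [[BB]]B   [B ::= B B]
[[BB]]B ⇒ [[[B]B]]B   [B ::= [ B ]]
[[[B]B]]B ⇒ [[[[B]]B]]B   [B ::= [ B ]]
[[[[B]]B]]B ⇒ [[[[[]]]B]]B   [B ::= [ ]]
[[[[[]]]B]]B ⇒ [[[[[]]][]]]B   [B ::= [ ]]
[[[[[]]][]]]B ⇒ [[[[[]]][]]][]   [B ::= [ ]]

B ⇒ BB ⇒ [B]B ⇒ [[B]]B ⇒ [[BB]]B ⇒ [[[B]B]]B ⇒ [[[[B]]B]]B ⇒ [[[[[]]]B]]B ⇒ [[[[[]]][]]]B ⇒ [[[[[]]][]]][]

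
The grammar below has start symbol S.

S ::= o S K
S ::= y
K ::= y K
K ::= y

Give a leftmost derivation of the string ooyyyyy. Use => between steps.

S => oSK   [S ::= o S K]
oSK => ooSKK   [S ::= o S K]
ooSKK => ooyKK   [S ::= y]
ooyKK => ooyyKK   [K ::= y K]
ooyyKK => ooyyyKK   [K ::= y K]
ooyyyKK => ooyyyyK   [K ::= y]
ooyyyyK => ooyyyyy   [K ::= y]

S=>oSK=>ooSKK=>ooyKK=>ooyyKK=>ooyyyKK=>ooyyyyK=>ooyyyyy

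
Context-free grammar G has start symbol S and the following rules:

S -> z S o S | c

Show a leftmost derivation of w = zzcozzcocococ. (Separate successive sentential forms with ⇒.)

S⇒zSoS⇒zzSoSoS⇒zzcoSoS⇒zzcozSoSoS⇒zzcozzSoSoSoS⇒zzcozzcoSoSoS⇒zzcozzcocoSoS⇒zzcozzcococoS⇒zzcozzcocococ

S ⇒ zSoS   [S -> z S o S]
zSoS ⇒ zzSoSoS   [S -> z S o S]
zzSoSoS ⇒ zzcoSoS   [S -> c]
zzcoSoS ⇒ zzcozSoSoS   [S -> z S o S]
zzcozSoSoS ⇒ zzcozzSoSoSoS   [S -> z S o S]
zzcozzSoSoSoS ⇒ zzcozzcoSoSoS   [S -> c]
zzcozzcoSoSoS ⇒ zzcozzcocoSoS   [S -> c]
zzcozzcocoSoS ⇒ zzcozzcococoS   [S -> c]
zzcozzcococoS ⇒ zzcozzcocococ   [S -> c]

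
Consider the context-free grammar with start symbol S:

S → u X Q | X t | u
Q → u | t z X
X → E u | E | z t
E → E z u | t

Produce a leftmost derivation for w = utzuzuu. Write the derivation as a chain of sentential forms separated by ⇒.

S ⇒ uXQ   [S → u X Q]
uXQ ⇒ uEQ   [X → E]
uEQ ⇒ uEzuQ   [E → E z u]
uEzuQ ⇒ uEzuzuQ   [E → E z u]
uEzuzuQ ⇒ utzuzuQ   [E → t]
utzuzuQ ⇒ utzuzuu   [Q → u]

S⇒uXQ⇒uEQ⇒uEzuQ⇒uEzuzuQ⇒utzuzuQ⇒utzuzuu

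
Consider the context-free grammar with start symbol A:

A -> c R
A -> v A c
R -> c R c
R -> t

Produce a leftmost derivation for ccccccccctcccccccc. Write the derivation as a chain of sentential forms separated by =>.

A => cR   [A -> c R]
cR => ccRc   [R -> c R c]
ccRc => cccRcc   [R -> c R c]
cccRcc => ccccRccc   [R -> c R c]
ccccRccc => cccccRcccc   [R -> c R c]
cccccRcccc => ccccccRccccc   [R -> c R c]
ccccccRccccc => cccccccRcccccc   [R -> c R c]
cccccccRcccccc => ccccccccRccccccc   [R -> c R c]
ccccccccRccccccc => cccccccccRcccccccc   [R -> c R c]
cccccccccRcccccccc => ccccccccctcccccccc   [R -> t]

A=>cR=>ccRc=>cccRcc=>ccccRccc=>cccccRcccc=>ccccccRccccc=>cccccccRcccccc=>ccccccccRccccccc=>cccccccccRcccccccc=>ccccccccctcccccccc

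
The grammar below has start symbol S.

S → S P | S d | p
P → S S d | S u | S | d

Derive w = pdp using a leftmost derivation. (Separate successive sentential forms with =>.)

S => SP => SPP => pPP => pdP => pdS => pdp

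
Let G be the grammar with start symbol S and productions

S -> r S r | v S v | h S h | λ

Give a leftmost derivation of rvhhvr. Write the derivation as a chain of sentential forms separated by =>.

S=>rSr=>rvSvr=>rvhShvr=>rvhhvr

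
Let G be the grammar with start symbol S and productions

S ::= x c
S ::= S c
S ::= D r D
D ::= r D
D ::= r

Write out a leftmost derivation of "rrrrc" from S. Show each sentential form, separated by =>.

S => Sc => DrDc => rrDc => rrrDc => rrrrc

S => Sc   [S ::= S c]
Sc => DrDc   [S ::= D r D]
DrDc => rrDc   [D ::= r]
rrDc => rrrDc   [D ::= r D]
rrrDc => rrrrc   [D ::= r]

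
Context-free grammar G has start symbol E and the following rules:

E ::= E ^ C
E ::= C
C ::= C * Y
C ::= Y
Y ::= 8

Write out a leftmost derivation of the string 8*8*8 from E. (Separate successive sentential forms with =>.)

E=>C=>C*Y=>C*Y*Y=>Y*Y*Y=>8*Y*Y=>8*8*Y=>8*8*8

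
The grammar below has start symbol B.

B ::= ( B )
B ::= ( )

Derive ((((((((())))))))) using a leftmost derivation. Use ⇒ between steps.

B⇒(B)⇒((B))⇒(((B)))⇒((((B))))⇒(((((B)))))⇒((((((B))))))⇒(((((((B)))))))⇒((((((((B))))))))⇒((((((((()))))))))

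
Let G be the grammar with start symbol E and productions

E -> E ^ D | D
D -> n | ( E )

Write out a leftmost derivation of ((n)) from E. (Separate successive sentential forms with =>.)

E => D   [E -> D]
D => (E)   [D -> ( E )]
(E) => (D)   [E -> D]
(D) => ((E))   [D -> ( E )]
((E)) => ((D))   [E -> D]
((D)) => ((n))   [D -> n]

E => D => (E) => (D) => ((E)) => ((D)) => ((n))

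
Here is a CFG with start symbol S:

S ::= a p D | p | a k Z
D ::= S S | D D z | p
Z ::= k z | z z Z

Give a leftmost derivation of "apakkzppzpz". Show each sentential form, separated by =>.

S => apD   [S ::= a p D]
apD => apDDz   [D ::= D D z]
apDDz => apDDzDz   [D ::= D D z]
apDDzDz => apSSDzDz   [D ::= S S]
apSSDzDz => apakZSDzDz   [S ::= a k Z]
apakZSDzDz => apakkzSDzDz   [Z ::= k z]
apakkzSDzDz => apakkzpDzDz   [S ::= p]
apakkzpDzDz => apakkzppzDz   [D ::= p]
apakkzppzDz => apakkzppzpz   [D ::= p]

S => apD => apDDz => apDDzDz => apSSDzDz => apakZSDzDz => apakkzSDzDz => apakkzpDzDz => apakkzppzDz => apakkzppzpz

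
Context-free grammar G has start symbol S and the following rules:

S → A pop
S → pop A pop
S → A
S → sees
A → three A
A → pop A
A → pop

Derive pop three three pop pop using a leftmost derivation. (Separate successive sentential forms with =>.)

S => A => pop A => pop three A => pop three three A => pop three three pop A => pop three three pop pop

S => A   [S → A]
A => pop A   [A → pop A]
pop A => pop three A   [A → three A]
pop three A => pop three three A   [A → three A]
pop three three A => pop three three pop A   [A → pop A]
pop three three pop A => pop three three pop pop   [A → pop]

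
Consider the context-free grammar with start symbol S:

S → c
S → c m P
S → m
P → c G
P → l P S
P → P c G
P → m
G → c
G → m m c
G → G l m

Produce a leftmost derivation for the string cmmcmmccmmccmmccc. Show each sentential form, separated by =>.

S => cmP   [S → c m P]
cmP => cmPcG   [P → P c G]
cmPcG => cmPcGcG   [P → P c G]
cmPcGcG => cmPcGcGcG   [P → P c G]
cmPcGcGcG => cmPcGcGcGcG   [P → P c G]
cmPcGcGcGcG => cmmcGcGcGcG   [P → m]
cmmcGcGcGcG => cmmcmmccGcGcG   [G → m m c]
cmmcmmccGcGcG => cmmcmmccmmccGcG   [G → m m c]
cmmcmmccmmccGcG => cmmcmmccmmccmmccG   [G → m m c]
cmmcmmccmmccmmccG => cmmcmmccmmccmmccc   [G → c]

S => cmP => cmPcG => cmPcGcG => cmPcGcGcG => cmPcGcGcGcG => cmmcGcGcGcG => cmmcmmccGcGcG => cmmcmmccmmccGcG => cmmcmmccmmccmmccG => cmmcmmccmmccmmccc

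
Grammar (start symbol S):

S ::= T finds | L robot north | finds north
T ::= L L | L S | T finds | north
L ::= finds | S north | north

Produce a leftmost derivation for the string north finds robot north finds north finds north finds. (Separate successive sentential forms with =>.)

S => T finds => L S finds => S north S finds => T finds north S finds => L S finds north S finds => north S finds north S finds => north L robot north finds north S finds => north finds robot north finds north S finds => north finds robot north finds north finds north finds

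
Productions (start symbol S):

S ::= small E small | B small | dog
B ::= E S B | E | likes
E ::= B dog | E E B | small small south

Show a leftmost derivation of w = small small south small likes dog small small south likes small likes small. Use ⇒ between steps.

S ⇒ B small ⇒ E S B small ⇒ small small south S B small ⇒ small small south small E small B small ⇒ small small south small E E B small B small ⇒ small small south small B dog E B small B small ⇒ small small south small likes dog E B small B small ⇒ small small south small likes dog small small south B small B small ⇒ small small south small likes dog small small south likes small B small ⇒ small small south small likes dog small small south likes small likes small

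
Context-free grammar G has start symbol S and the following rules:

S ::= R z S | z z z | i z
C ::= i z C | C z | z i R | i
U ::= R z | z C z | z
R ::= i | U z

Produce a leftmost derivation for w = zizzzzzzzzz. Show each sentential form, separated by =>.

S => RzS => UzzS => RzzzS => UzzzzS => zCzzzzzS => zCzzzzzzS => zizzzzzzS => zizzzzzzzzz

S => RzS   [S ::= R z S]
RzS => UzzS   [R ::= U z]
UzzS => RzzzS   [U ::= R z]
RzzzS => UzzzzS   [R ::= U z]
UzzzzS => zCzzzzzS   [U ::= z C z]
zCzzzzzS => zCzzzzzzS   [C ::= C z]
zCzzzzzzS => zizzzzzzS   [C ::= i]
zizzzzzzS => zizzzzzzzzz   [S ::= z z z]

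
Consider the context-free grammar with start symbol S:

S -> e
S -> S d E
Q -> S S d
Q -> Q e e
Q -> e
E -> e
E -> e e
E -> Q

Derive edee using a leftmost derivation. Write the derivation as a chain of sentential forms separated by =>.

S => SdE => edE => edee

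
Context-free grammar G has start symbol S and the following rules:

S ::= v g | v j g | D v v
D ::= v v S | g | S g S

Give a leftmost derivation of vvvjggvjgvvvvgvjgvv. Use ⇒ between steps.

S ⇒ Dvv   [S ::= D v v]
Dvv ⇒ SgSvv   [D ::= S g S]
SgSvv ⇒ DvvgSvv   [S ::= D v v]
DvvgSvv ⇒ vvSvvgSvv   [D ::= v v S]
vvSvvgSvv ⇒ vvDvvvvgSvv   [S ::= D v v]
vvDvvvvgSvv ⇒ vvSgSvvvvgSvv   [D ::= S g S]
vvSgSvvvvgSvv ⇒ vvvjggSvvvvgSvv   [S ::= v j g]
vvvjggSvvvvgSvv ⇒ vvvjggvjgvvvvgSvv   [S ::= v j g]
vvvjggvjgvvvvgSvv ⇒ vvvjggvjgvvvvgvjgvv   [S ::= v j g]

S ⇒ Dvv ⇒ SgSvv ⇒ DvvgSvv ⇒ vvSvvgSvv ⇒ vvDvvvvgSvv ⇒ vvSgSvvvvgSvv ⇒ vvvjggSvvvvgSvv ⇒ vvvjggvjgvvvvgSvv ⇒ vvvjggvjgvvvvgvjgvv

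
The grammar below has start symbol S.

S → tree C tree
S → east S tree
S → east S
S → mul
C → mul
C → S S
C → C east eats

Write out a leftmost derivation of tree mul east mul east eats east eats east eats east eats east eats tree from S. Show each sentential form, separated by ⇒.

S ⇒ tree C tree   [S → tree C tree]
tree C tree ⇒ tree C east eats tree   [C → C east eats]
tree C east eats tree ⇒ tree C east eats east eats tree   [C → C east eats]
tree C east eats east eats tree ⇒ tree C east eats east eats east eats tree   [C → C east eats]
tree C east eats east eats east eats tree ⇒ tree C east eats east eats east eats east eats tree   [C → C east eats]
tree C east eats east eats east eats east eats tree ⇒ tree C east eats east eats east eats east eats east eats tree   [C → C east eats]
tree C east eats east eats east eats east eats east eats tree ⇒ tree S S east eats east eats east eats east eats east eats tree   [C → S S]
tree S S east eats east eats east eats east eats east eats tree ⇒ tree mul S east eats east eats east eats east eats east eats tree   [S → mul]
tree mul S east eats east eats east eats east eats east eats tree ⇒ tree mul east S east eats east eats east eats east eats east eats tree   [S → east S]
tree mul east S east eats east eats east eats east eats east eats tree ⇒ tree mul east mul east eats east eats east eats east eats east eats tree   [S → mul]

S ⇒ tree C tree ⇒ tree C east eats tree ⇒ tree C east eats east eats tree ⇒ tree C east eats east eats east eats tree ⇒ tree C east eats east eats east eats east eats tree ⇒ tree C east eats east eats east eats east eats east eats tree ⇒ tree S S east eats east eats east eats east eats east eats tree ⇒ tree mul S east eats east eats east eats east eats east eats tree ⇒ tree mul east S east eats east eats east eats east eats east eats tree ⇒ tree mul east mul east eats east eats east eats east eats east eats tree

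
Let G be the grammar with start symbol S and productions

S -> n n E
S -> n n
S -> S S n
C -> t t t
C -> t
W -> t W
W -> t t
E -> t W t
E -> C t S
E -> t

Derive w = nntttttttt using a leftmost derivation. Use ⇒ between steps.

S ⇒ nnE ⇒ nntWt ⇒ nnttWt ⇒ nntttWt ⇒ nnttttWt ⇒ nntttttWt ⇒ nntttttttt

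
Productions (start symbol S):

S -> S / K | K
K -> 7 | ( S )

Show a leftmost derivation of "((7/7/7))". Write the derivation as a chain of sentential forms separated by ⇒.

S ⇒ K ⇒ (S) ⇒ (K) ⇒ ((S)) ⇒ ((S/K)) ⇒ ((S/K/K)) ⇒ ((K/K/K)) ⇒ ((7/K/K)) ⇒ ((7/7/K)) ⇒ ((7/7/7))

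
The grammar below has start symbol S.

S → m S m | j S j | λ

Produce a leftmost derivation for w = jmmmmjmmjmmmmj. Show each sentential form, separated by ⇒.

S ⇒ jSj ⇒ jmSmj ⇒ jmmSmmj ⇒ jmmmSmmmj ⇒ jmmmmSmmmmj ⇒ jmmmmjSjmmmmj ⇒ jmmmmjmSmjmmmmj ⇒ jmmmmjmmjmmmmj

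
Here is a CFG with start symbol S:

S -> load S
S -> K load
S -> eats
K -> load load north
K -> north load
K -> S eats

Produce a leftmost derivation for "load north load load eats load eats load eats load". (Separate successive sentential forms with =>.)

S => K load => S eats load => K load eats load => S eats load eats load => load S eats load eats load => load K load eats load eats load => load S eats load eats load eats load => load K load eats load eats load eats load => load north load load eats load eats load eats load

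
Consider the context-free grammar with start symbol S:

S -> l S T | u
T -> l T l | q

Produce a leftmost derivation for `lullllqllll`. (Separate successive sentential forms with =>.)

S => lST => luT => lulTl => lullTll => lulllTlll => lullllTllll => lullllqllll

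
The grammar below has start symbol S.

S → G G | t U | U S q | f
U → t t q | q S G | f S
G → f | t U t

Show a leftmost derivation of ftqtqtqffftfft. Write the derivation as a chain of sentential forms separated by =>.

S=>GG=>fG=>ftUt=>ftqSGt=>ftqGGGt=>ftqtUtGGt=>ftqtqSGtGGt=>ftqtqtUGtGGt=>ftqtqtqSGGtGGt=>ftqtqtqfGGtGGt=>ftqtqtqffGtGGt=>ftqtqtqffftGGt=>ftqtqtqffftfGt=>ftqtqtqffftfft

S => GG   [S → G G]
GG => fG   [G → f]
fG => ftUt   [G → t U t]
ftUt => ftqSGt   [U → q S G]
ftqSGt => ftqGGGt   [S → G G]
ftqGGGt => ftqtUtGGt   [G → t U t]
ftqtUtGGt => ftqtqSGtGGt   [U → q S G]
ftqtqSGtGGt => ftqtqtUGtGGt   [S → t U]
ftqtqtUGtGGt => ftqtqtqSGGtGGt   [U → q S G]
ftqtqtqSGGtGGt => ftqtqtqfGGtGGt   [S → f]
ftqtqtqfGGtGGt => ftqtqtqffGtGGt   [G → f]
ftqtqtqffGtGGt => ftqtqtqffftGGt   [G → f]
ftqtqtqffftGGt => ftqtqtqffftfGt   [G → f]
ftqtqtqffftfGt => ftqtqtqffftfft   [G → f]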